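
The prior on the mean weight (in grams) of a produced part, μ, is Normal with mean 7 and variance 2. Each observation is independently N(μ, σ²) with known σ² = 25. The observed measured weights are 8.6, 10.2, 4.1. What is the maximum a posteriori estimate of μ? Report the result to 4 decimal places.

μ̂_MAP = 7.1226

n = 3; x̄ = (8.6 + 10.2 + 4.1)/3 = 22.9/3 = 229/30 ≈ 7.6333.
For a Normal prior and Normal likelihood with known variance, the posterior is Normal; its mode equals its mean, the precision-weighted average.
Prior precision 1/σ₀² = 1/2 = 0.5; data precision n/σ² = 3/25 = 0.12.
μ̂ = (0.5·7 + 0.12·(229/30)) / (0.5 + 0.12) = 4.416/0.62 = 1104/155 ≈ 7.1226.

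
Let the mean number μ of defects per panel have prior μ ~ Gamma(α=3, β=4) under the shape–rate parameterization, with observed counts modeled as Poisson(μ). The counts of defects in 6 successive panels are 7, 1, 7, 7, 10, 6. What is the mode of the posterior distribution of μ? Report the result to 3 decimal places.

Σxᵢ = 7+1+7+7+10+6 = 38, with n = 6.
Posterior ∝ μ^2e^(−4μ) · μ^38e^(−6μ) = μ^40e^(−10μ), i.e. Gamma(shape=41, rate=10).
The mode of a Gamma(a, b) with a ≥ 1 (shape–rate) is (a−1)/b = 40/10 ≈ 4.000.

μ̂_MAP = 4.000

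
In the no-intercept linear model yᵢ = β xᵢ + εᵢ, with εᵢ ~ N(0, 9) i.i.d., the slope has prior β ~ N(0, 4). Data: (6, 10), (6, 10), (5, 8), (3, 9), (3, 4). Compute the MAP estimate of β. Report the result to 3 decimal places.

β̂_MAP = 1.697

log p(β | y) = −Σ(yᵢ − βxᵢ)²/(2·9) − β²/(2·4) + const.
Setting the derivative to zero: Σxᵢ(yᵢ − βxᵢ)/9 − β/4 = 0, so β = Σxᵢyᵢ / (Σxᵢ² + σ²/τ²).
Σxᵢyᵢ = 6·10 + 6·10 + 5·8 + 3·9 + 3·4 = 199; Σxᵢ² = 115; σ²/τ² = 2.25.
β̂_MAP = 199 / (115 + 2.25) = 199/117.25 ≈ 1.697.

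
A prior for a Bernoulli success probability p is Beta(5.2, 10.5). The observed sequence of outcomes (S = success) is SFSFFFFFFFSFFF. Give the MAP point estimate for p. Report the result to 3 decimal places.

Prior: Beta(5.2, 10.5).
Data: 3 successes in 14 trials (from the sequence). The binomial likelihood contributes p^3(1−p)^11, so the posterior is Beta(5.2+3, 10.5+11) = Beta(8.2, 21.5).
For Beta(a, b) with a, b > 1 the mode is (a−1)/(a+b−2) = 7.2/27.7 ≈ 0.260.

p̂_MAP = 0.260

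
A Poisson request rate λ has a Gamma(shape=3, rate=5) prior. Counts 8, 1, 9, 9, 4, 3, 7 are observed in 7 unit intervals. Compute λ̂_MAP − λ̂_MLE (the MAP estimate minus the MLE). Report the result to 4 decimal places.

Σxᵢ = 41. Posterior is Gamma(44, 12); MAP = (44−1)/12 = 43/12 ≈ 3.58333.
MLE = x̄ = 41/7 ≈ 5.85714.
Difference = 43/12 − 41/7 = -191/84 ≈ -2.2738.

MAP − MLE = -2.2738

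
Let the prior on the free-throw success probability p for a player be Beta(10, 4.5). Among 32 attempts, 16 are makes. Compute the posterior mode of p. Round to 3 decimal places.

p̂_MAP = 0.562

Prior: Beta(10, 4.5).
Data: 16 successes in 32 trials. The binomial likelihood contributes p^16(1−p)^16, so the posterior is Beta(10+16, 4.5+16) = Beta(26, 20.5).
For Beta(a, b) with a, b > 1 the mode is (a−1)/(a+b−2) = 25/44.5 ≈ 0.562.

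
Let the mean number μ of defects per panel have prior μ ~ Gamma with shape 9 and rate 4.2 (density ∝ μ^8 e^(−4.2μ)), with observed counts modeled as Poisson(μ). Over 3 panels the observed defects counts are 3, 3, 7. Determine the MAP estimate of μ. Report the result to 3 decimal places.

Σxᵢ = 3+3+7 = 13, with n = 3.
Posterior ∝ μ^8e^(−4.2μ) · μ^13e^(−3μ) = μ^21e^(−7.2μ), i.e. Gamma(shape=22, rate=7.2).
The mode of a Gamma(a, b) with a ≥ 1 (shape–rate) is (a−1)/b = 21/7.2 ≈ 2.917.

μ̂_MAP = 2.917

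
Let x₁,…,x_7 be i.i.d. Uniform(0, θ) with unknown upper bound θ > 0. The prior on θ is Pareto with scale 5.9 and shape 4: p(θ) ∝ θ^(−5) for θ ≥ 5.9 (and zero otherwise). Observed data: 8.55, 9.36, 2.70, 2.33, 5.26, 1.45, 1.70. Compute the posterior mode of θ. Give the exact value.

The Uniform(0, θ) likelihood is θ^(−n) for θ ≥ max(xᵢ), zero otherwise. Here max(xᵢ) = 9.36.
Posterior ∝ θ^(−5) · θ^(−7) = θ^(−12) on θ ≥ max(5.9, 9.36) = 9.36.
This density is strictly decreasing in θ, so the posterior mode lies at the lower boundary of the support.

θ̂_MAP = 9.36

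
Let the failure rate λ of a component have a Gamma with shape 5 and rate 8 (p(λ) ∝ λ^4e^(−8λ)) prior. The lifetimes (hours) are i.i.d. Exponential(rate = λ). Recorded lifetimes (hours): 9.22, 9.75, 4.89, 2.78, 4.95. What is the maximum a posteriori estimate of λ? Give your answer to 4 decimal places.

The Exponential(rate=λ) likelihood is ∝ λ^n e^(−λΣtᵢ). Here n = 5 and Σtᵢ = 9.22 + 9.75 + 4.89 + 2.78 + 4.95 = 31.59.
Posterior ∝ λ^4e^(−8λ) · λ^5e^(−31.59λ) = λ^9e^(−39.59λ), i.e. Gamma(10, 39.59).
Mode = (a−1)/b = 9/39.59 ≈ 0.2273.

λ̂_MAP = 0.2273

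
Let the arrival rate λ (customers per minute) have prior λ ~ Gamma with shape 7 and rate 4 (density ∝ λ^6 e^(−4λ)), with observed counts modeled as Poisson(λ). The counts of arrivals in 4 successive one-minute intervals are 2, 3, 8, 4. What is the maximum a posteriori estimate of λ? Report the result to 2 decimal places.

Σxᵢ = 2+3+8+4 = 17, with n = 4.
Posterior ∝ λ^6e^(−4λ) · λ^17e^(−4λ) = λ^23e^(−8λ), i.e. Gamma(shape=24, rate=8).
The mode of a Gamma(a, b) with a ≥ 1 (shape–rate) is (a−1)/b = 23/8 ≈ 2.88.

λ̂_MAP = 2.88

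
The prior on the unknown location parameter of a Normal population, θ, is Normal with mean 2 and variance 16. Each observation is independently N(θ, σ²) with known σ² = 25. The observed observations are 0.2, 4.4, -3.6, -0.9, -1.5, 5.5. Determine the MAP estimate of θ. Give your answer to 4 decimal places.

n = 6; x̄ = (0.2 + 4.4 + (-3.6) + (-0.9) + (-1.5) + 5.5)/6 = 4.1/6 = 41/60 ≈ 0.6833.
For a Normal prior and Normal likelihood with known variance, the posterior is Normal; its mode equals its mean, the precision-weighted average.
Prior precision 1/σ₀² = 1/16 = 0.0625; data precision n/σ² = 6/25 = 0.24.
θ̂ = (0.0625·2 + 0.24·(41/60)) / (0.0625 + 0.24) = 0.289/0.3025 = 578/605 ≈ 0.9554.

θ̂_MAP = 0.9554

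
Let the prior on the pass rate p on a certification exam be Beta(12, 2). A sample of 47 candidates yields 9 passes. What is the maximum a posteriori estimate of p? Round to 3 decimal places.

Prior: Beta(12, 2).
Data: 9 successes in 47 trials. The binomial likelihood contributes p^9(1−p)^38, so the posterior is Beta(12+9, 2+38) = Beta(21, 40).
For Beta(a, b) with a, b > 1 the mode is (a−1)/(a+b−2) = 20/59 ≈ 0.339.

p̂_MAP = 0.339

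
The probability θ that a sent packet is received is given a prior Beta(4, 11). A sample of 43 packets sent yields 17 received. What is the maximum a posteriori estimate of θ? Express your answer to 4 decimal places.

Prior: Beta(4, 11).
Data: 17 successes in 43 trials. The binomial likelihood contributes θ^17(1−θ)^26, so the posterior is Beta(4+17, 11+26) = Beta(21, 37).
For Beta(a, b) with a, b > 1 the mode is (a−1)/(a+b−2) = 20/56 ≈ 0.3571.

θ̂_MAP = 0.3571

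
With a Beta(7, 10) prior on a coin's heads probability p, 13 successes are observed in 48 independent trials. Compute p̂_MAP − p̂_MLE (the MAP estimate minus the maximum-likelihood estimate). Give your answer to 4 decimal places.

MAP − MLE = 0.0308

Posterior is Beta(20, 45); MAP = (20−1)/(65−2) = 19/63 ≈ 0.30159.
MLE ignores the prior: p̂_MLE = k/n = 13/48 ≈ 0.27083.
Difference = 19/63 − 13/48 = 31/1008 ≈ 0.0308.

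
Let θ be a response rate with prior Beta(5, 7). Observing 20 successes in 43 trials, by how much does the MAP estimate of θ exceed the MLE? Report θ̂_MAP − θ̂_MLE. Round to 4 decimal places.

Posterior is Beta(25, 30); MAP = (25−1)/(55−2) = 24/53 ≈ 0.45283.
MLE ignores the prior: θ̂_MLE = k/n = 20/43 ≈ 0.46512.
Difference = 24/53 − 20/43 = -28/2279 ≈ -0.0123.

MAP − MLE = -0.0123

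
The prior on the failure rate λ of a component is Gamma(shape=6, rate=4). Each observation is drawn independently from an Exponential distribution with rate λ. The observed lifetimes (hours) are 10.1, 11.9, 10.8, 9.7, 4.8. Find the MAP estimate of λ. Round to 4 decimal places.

The Exponential(rate=λ) likelihood is ∝ λ^n e^(−λΣtᵢ). Here n = 5 and Σtᵢ = 10.1 + 11.9 + 10.8 + 9.7 + 4.8 = 47.3.
Posterior ∝ λ^5e^(−4λ) · λ^5e^(−47.3λ) = λ^10e^(−51.3λ), i.e. Gamma(11, 51.3).
Mode = (a−1)/b = 10/51.3 ≈ 0.1949.

λ̂_MAP = 0.1949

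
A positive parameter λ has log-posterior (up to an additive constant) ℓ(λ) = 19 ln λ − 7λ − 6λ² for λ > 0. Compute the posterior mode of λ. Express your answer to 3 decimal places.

ℓ'(λ) = 19/λ − 7 − 12λ. Setting this to zero and multiplying by λ: 12λ² + 7λ − 19 = 0.
λ = (−7 + √(7² + 4·12·19)) / (2·12) = (−7 + √961) / 24 = (−7 + 31)/24 = 1.
ℓ''(λ) = −19/λ² − 12 < 0, confirming a maximum.

λ̂_MAP = 1.000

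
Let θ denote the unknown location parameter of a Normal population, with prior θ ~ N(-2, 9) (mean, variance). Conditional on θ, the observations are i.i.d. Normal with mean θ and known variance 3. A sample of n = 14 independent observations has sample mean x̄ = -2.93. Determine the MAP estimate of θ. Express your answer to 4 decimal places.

θ̂_MAP = -2.9084

n = 14, x̄ = -2.93.
For a Normal prior and Normal likelihood with known variance, the posterior is Normal; its mode equals its mean, the precision-weighted average.
Prior precision 1/σ₀² = 1/9; data precision n/σ² = 14/3.
θ̂ = ((1/9)·(-2) + (14/3)·(-2.93)) / (1/9 + 14/3) = (-6253/450)/(43/9) = -6253/2150 ≈ -2.9084.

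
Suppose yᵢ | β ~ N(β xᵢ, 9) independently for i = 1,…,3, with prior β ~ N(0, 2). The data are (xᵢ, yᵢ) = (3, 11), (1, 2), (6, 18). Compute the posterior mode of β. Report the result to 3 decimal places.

log p(β | y) = −Σ(yᵢ − βxᵢ)²/(2·9) − β²/(2·2) + const.
Setting the derivative to zero: Σxᵢ(yᵢ − βxᵢ)/9 − β/2 = 0, so β = Σxᵢyᵢ / (Σxᵢ² + σ²/τ²).
Σxᵢyᵢ = 3·11 + 1·2 + 6·18 = 143; Σxᵢ² = 46; σ²/τ² = 4.5.
β̂_MAP = 143 / (46 + 4.5) = 143/50.5 ≈ 2.832.

β̂_MAP = 2.832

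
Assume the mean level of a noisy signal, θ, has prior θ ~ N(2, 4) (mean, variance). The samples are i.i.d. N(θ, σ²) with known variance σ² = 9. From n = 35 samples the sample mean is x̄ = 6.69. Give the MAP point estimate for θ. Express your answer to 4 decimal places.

n = 35, x̄ = 6.69.
For a Normal prior and Normal likelihood with known variance, the posterior is Normal; its mode equals its mean, the precision-weighted average.
Prior precision 1/σ₀² = 1/4 = 0.25; data precision n/σ² = 35/9.
θ̂ = (0.25·2 + (35/9)·6.69) / (0.25 + 35/9) = (1591/60)/(149/36) = 4773/745 ≈ 6.4067.

θ̂_MAP = 6.4067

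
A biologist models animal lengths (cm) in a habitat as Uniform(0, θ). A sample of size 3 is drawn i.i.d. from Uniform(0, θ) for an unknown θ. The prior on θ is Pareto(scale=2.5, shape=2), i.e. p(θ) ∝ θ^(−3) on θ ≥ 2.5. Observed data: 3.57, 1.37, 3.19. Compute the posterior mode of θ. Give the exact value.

The Uniform(0, θ) likelihood is θ^(−n) for θ ≥ max(xᵢ), zero otherwise. Here max(xᵢ) = 3.57.
Posterior ∝ θ^(−3) · θ^(−3) = θ^(−6) on θ ≥ max(2.5, 3.57) = 3.57.
This density is strictly decreasing in θ, so the posterior mode lies at the lower boundary of the support.

θ̂_MAP = 3.57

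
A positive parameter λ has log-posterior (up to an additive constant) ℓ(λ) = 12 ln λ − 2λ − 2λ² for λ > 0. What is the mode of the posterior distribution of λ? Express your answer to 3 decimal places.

λ̂_MAP = 1.500

ℓ'(λ) = 12/λ − 2 − 4λ. Setting this to zero and multiplying by λ: 4λ² + 2λ − 12 = 0.
λ = (−2 + √(2² + 4·4·12)) / (2·4) = (−2 + √196) / 8 = (−2 + 14)/8 = 3/2.
ℓ''(λ) = −12/λ² − 4 < 0, confirming a maximum.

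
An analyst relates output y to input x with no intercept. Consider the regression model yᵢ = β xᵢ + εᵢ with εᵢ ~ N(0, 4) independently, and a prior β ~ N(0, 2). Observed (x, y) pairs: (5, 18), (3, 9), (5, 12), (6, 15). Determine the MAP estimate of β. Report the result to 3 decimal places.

β̂_MAP = 2.753

log p(β | y) = −Σ(yᵢ − βxᵢ)²/(2·4) − β²/(2·2) + const.
Setting the derivative to zero: Σxᵢ(yᵢ − βxᵢ)/4 − β/2 = 0, so β = Σxᵢyᵢ / (Σxᵢ² + σ²/τ²).
Σxᵢyᵢ = 5·18 + 3·9 + 5·12 + 6·15 = 267; Σxᵢ² = 95; σ²/τ² = 2.
β̂_MAP = 267 / (95 + 2) = 267/97 ≈ 2.753.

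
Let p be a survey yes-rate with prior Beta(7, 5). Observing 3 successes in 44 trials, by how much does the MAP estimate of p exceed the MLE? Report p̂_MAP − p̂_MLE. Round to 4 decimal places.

MAP − MLE = 0.0985

Posterior is Beta(10, 46); MAP = (10−1)/(56−2) = 9/54 ≈ 0.16667.
MLE ignores the prior: p̂_MLE = k/n = 3/44 ≈ 0.06818.
Difference = 9/54 − 3/44 = 13/132 ≈ 0.0985.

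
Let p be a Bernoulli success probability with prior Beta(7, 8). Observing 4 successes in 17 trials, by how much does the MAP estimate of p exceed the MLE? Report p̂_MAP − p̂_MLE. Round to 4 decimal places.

Posterior is Beta(11, 21); MAP = (11−1)/(32−2) = 10/30 ≈ 0.33333.
MLE ignores the prior: p̂_MLE = k/n = 4/17 ≈ 0.23529.
Difference = 10/30 − 4/17 = 5/51 ≈ 0.0980.

MAP − MLE = 0.0980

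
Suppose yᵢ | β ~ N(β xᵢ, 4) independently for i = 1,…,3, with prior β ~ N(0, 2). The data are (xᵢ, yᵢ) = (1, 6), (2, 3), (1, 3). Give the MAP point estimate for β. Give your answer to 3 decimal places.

log p(β | y) = −Σ(yᵢ − βxᵢ)²/(2·4) − β²/(2·2) + const.
Setting the derivative to zero: Σxᵢ(yᵢ − βxᵢ)/4 − β/2 = 0, so β = Σxᵢyᵢ / (Σxᵢ² + σ²/τ²).
Σxᵢyᵢ = 1·6 + 2·3 + 1·3 = 15; Σxᵢ² = 6; σ²/τ² = 2.
β̂_MAP = 15 / (6 + 2) = 15/8 ≈ 1.875.

β̂_MAP = 1.875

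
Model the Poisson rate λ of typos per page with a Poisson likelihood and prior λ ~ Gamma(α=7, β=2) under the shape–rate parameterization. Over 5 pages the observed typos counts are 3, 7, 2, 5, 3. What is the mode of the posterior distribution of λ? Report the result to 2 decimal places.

Σxᵢ = 3+7+2+5+3 = 20, with n = 5.
Posterior ∝ λ^6e^(−2λ) · λ^20e^(−5λ) = λ^26e^(−7λ), i.e. Gamma(shape=27, rate=7).
The mode of a Gamma(a, b) with a ≥ 1 (shape–rate) is (a−1)/b = 26/7 ≈ 3.71.

λ̂_MAP = 3.71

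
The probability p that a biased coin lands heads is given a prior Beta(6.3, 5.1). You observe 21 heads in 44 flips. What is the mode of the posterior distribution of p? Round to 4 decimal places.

Prior: Beta(6.3, 5.1).
Data: 21 successes in 44 trials. The binomial likelihood contributes p^21(1−p)^23, so the posterior is Beta(6.3+21, 5.1+23) = Beta(27.3, 28.1).
For Beta(a, b) with a, b > 1 the mode is (a−1)/(a+b−2) = 26.3/53.4 ≈ 0.4925.

p̂_MAP = 0.4925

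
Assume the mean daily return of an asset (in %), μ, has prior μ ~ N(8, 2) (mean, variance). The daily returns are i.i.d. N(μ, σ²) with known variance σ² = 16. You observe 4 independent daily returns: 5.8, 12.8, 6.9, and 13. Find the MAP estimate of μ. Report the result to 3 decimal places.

μ̂_MAP = 8.542

n = 4; x̄ = (5.8 + 12.8 + 6.9 + 13)/4 = 38.5/4 = 9.625.
For a Normal prior and Normal likelihood with known variance, the posterior is Normal; its mode equals its mean, the precision-weighted average.
Prior precision 1/σ₀² = 1/2 = 0.5; data precision n/σ² = 4/16 = 0.25.
μ̂ = (0.5·8 + 0.25·9.625) / (0.5 + 0.25) = 6.40625/0.75 = 205/24 ≈ 8.542.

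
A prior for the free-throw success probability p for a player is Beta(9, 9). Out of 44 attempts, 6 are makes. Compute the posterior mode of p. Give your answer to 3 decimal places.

p̂_MAP = 0.233

Prior: Beta(9, 9).
Data: 6 successes in 44 trials. The binomial likelihood contributes p^6(1−p)^38, so the posterior is Beta(9+6, 9+38) = Beta(15, 47).
For Beta(a, b) with a, b > 1 the mode is (a−1)/(a+b−2) = 14/60 ≈ 0.233.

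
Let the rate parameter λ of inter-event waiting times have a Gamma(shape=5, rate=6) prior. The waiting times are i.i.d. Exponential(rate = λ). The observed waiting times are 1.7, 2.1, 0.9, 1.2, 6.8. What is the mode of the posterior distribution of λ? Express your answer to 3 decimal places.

λ̂_MAP = 0.481

The Exponential(rate=λ) likelihood is ∝ λ^n e^(−λΣtᵢ). Here n = 5 and Σtᵢ = 1.7 + 2.1 + 0.9 + 1.2 + 6.8 = 12.7.
Posterior ∝ λ^4e^(−6λ) · λ^5e^(−12.7λ) = λ^9e^(−18.7λ), i.e. Gamma(10, 18.7).
Mode = (a−1)/b = 9/18.7 ≈ 0.481.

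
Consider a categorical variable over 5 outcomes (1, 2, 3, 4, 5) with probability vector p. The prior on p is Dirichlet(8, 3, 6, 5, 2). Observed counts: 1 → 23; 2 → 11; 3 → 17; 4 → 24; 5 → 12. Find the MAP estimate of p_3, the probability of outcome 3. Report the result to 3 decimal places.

The posterior is Dirichlet(αᵢ + nᵢ) = Dirichlet(31, 14, 23, 29, 14).
For a Dirichlet(a₁,…,a_K) with all aᵢ > 1, the mode has j-th component (aⱼ − 1)/(Σaᵢ − K).
Here Σaᵢ = 111 and K = 5, so p_3 = (23 − 1)/(111 − 5) = 22/106 ≈ 0.208.

MAP estimate: 0.208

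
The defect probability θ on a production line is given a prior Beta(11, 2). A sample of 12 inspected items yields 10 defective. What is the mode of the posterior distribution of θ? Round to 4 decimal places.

θ̂_MAP = 0.8696

Prior: Beta(11, 2).
Data: 10 successes in 12 trials. The binomial likelihood contributes θ^10(1−θ)^2, so the posterior is Beta(11+10, 2+2) = Beta(21, 4).
For Beta(a, b) with a, b > 1 the mode is (a−1)/(a+b−2) = 20/23 ≈ 0.8696.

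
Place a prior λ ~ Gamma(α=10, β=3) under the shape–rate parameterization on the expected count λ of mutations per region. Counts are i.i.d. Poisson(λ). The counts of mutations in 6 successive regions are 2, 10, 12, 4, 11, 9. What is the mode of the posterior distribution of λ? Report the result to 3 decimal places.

λ̂_MAP = 6.333

Σxᵢ = 2+10+12+4+11+9 = 48, with n = 6.
Posterior ∝ λ^9e^(−3λ) · λ^48e^(−6λ) = λ^57e^(−9λ), i.e. Gamma(shape=58, rate=9).
The mode of a Gamma(a, b) with a ≥ 1 (shape–rate) is (a−1)/b = 57/9 ≈ 6.333.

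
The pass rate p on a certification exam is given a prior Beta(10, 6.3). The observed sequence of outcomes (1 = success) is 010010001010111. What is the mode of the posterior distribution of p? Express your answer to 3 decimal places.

Prior: Beta(10, 6.3).
Data: 7 successes in 15 trials (from the sequence). The binomial likelihood contributes p^7(1−p)^8, so the posterior is Beta(10+7, 6.3+8) = Beta(17, 14.3).
For Beta(a, b) with a, b > 1 the mode is (a−1)/(a+b−2) = 16/29.3 ≈ 0.546.

p̂_MAP = 0.546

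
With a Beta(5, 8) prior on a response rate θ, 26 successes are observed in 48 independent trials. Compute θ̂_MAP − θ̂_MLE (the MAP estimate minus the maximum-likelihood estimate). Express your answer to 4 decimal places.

MAP − MLE = -0.0332

Posterior is Beta(31, 30); MAP = (31−1)/(61−2) = 30/59 ≈ 0.50847.
MLE ignores the prior: θ̂_MLE = k/n = 26/48 ≈ 0.54167.
Difference = 30/59 − 26/48 = -47/1416 ≈ -0.0332.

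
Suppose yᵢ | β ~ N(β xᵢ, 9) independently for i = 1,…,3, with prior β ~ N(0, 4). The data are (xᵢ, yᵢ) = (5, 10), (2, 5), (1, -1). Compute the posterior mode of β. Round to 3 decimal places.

log p(β | y) = −Σ(yᵢ − βxᵢ)²/(2·9) − β²/(2·4) + const.
Setting the derivative to zero: Σxᵢ(yᵢ − βxᵢ)/9 − β/4 = 0, so β = Σxᵢyᵢ / (Σxᵢ² + σ²/τ²).
Σxᵢyᵢ = 5·10 + 2·5 + 1·(-1) = 59; Σxᵢ² = 30; σ²/τ² = 2.25.
β̂_MAP = 59 / (30 + 2.25) = 59/32.25 ≈ 1.829.

β̂_MAP = 1.829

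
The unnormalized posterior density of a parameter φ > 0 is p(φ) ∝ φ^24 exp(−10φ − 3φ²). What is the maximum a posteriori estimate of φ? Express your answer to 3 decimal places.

φ̂_MAP = 1.333

ℓ'(φ) = 24/φ − 10 − 6φ. Setting this to zero and multiplying by φ: 6φ² + 10φ − 24 = 0.
φ = (−10 + √(10² + 4·6·24)) / (2·6) = (−10 + √676) / 12 = (−10 + 26)/12 = 4/3.
ℓ''(φ) = −24/φ² − 6 < 0, confirming a maximum.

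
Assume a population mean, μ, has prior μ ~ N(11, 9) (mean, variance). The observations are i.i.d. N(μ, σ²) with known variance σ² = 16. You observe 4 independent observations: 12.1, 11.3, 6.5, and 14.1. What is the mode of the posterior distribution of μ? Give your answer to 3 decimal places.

n = 4; x̄ = (12.1 + 11.3 + 6.5 + 14.1)/4 = 44/4 = 11.
For a Normal prior and Normal likelihood with known variance, the posterior is Normal; its mode equals its mean, the precision-weighted average.
Prior precision 1/σ₀² = 1/9; data precision n/σ² = 4/16 = 0.25.
μ̂ = ((1/9)·11 + 0.25·11) / (1/9 + 0.25) = (143/36)/(13/36) = 11.000.

μ̂_MAP = 11.000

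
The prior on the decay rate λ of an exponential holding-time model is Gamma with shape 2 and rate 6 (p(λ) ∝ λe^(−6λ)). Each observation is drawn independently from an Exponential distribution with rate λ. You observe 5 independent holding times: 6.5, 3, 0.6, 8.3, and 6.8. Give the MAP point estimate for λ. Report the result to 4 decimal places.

The Exponential(rate=λ) likelihood is ∝ λ^n e^(−λΣtᵢ). Here n = 5 and Σtᵢ = 6.5 + 3 + 0.6 + 8.3 + 6.8 = 25.2.
Posterior ∝ λe^(−6λ) · λ^5e^(−25.2λ) = λ^6e^(−31.2λ), i.e. Gamma(7, 31.2).
Mode = (a−1)/b = 6/31.2 ≈ 0.1923.

λ̂_MAP = 0.1923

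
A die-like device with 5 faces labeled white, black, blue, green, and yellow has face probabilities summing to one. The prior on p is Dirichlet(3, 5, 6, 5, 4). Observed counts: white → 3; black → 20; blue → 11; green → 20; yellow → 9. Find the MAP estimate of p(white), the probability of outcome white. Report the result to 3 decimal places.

The posterior is Dirichlet(αᵢ + nᵢ) = Dirichlet(6, 25, 17, 25, 13).
For a Dirichlet(a₁,…,a_K) with all aᵢ > 1, the mode has j-th component (aⱼ − 1)/(Σaᵢ − K).
Here Σaᵢ = 86 and K = 5, so p(white) = (6 − 1)/(86 − 5) = 5/81 ≈ 0.062.

MAP estimate of p(white) = 0.062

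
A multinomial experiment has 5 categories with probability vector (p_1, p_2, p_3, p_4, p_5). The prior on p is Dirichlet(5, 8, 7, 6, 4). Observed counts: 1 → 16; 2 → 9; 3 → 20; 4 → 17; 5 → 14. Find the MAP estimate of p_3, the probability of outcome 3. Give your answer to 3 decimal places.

MAP estimate: 0.257

The posterior is Dirichlet(αᵢ + nᵢ) = Dirichlet(21, 17, 27, 23, 18).
For a Dirichlet(a₁,…,a_K) with all aᵢ > 1, the mode has j-th component (aⱼ − 1)/(Σaᵢ − K).
Here Σaᵢ = 106 and K = 5, so p_3 = (27 − 1)/(106 − 5) = 26/101 ≈ 0.257.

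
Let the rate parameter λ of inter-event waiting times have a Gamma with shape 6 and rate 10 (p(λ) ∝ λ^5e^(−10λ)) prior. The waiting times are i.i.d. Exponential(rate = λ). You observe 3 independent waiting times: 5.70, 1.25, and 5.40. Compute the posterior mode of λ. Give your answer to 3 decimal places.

The Exponential(rate=λ) likelihood is ∝ λ^n e^(−λΣtᵢ). Here n = 3 and Σtᵢ = 5.70 + 1.25 + 5.40 = 12.35.
Posterior ∝ λ^5e^(−10λ) · λ^3e^(−12.35λ) = λ^8e^(−22.35λ), i.e. Gamma(9, 22.35).
Mode = (a−1)/b = 8/22.35 ≈ 0.358.

λ̂_MAP = 0.358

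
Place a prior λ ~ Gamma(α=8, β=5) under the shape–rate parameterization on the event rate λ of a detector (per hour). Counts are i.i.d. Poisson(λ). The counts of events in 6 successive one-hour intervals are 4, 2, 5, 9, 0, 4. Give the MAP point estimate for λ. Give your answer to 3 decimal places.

λ̂_MAP = 2.818

Σxᵢ = 4+2+5+9+0+4 = 24, with n = 6.
Posterior ∝ λ^7e^(−5λ) · λ^24e^(−6λ) = λ^31e^(−11λ), i.e. Gamma(shape=32, rate=11).
The mode of a Gamma(a, b) with a ≥ 1 (shape–rate) is (a−1)/b = 31/11 ≈ 2.818.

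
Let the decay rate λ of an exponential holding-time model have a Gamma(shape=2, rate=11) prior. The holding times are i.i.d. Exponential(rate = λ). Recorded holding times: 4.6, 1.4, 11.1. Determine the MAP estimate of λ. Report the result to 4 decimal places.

The Exponential(rate=λ) likelihood is ∝ λ^n e^(−λΣtᵢ). Here n = 3 and Σtᵢ = 4.6 + 1.4 + 11.1 = 17.1.
Posterior ∝ λe^(−11λ) · λ^3e^(−17.1λ) = λ^4e^(−28.1λ), i.e. Gamma(5, 28.1).
Mode = (a−1)/b = 4/28.1 ≈ 0.1423.

λ̂_MAP = 0.1423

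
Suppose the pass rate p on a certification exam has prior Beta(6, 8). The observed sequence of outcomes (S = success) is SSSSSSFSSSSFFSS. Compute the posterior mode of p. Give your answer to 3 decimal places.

Prior: Beta(6, 8).
Data: 12 successes in 15 trials (from the sequence). The binomial likelihood contributes p^12(1−p)^3, so the posterior is Beta(6+12, 8+3) = Beta(18, 11).
For Beta(a, b) with a, b > 1 the mode is (a−1)/(a+b−2) = 17/27 ≈ 0.630.

p̂_MAP = 0.630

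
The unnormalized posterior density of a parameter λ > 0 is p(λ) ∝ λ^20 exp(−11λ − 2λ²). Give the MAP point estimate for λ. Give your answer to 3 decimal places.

λ̂_MAP = 1.250

ℓ'(λ) = 20/λ − 11 − 4λ. Setting this to zero and multiplying by λ: 4λ² + 11λ − 20 = 0.
λ = (−11 + √(11² + 4·4·20)) / (2·4) = (−11 + √441) / 8 = (−11 + 21)/8 = 5/4.
ℓ''(λ) = −20/λ² − 4 < 0, confirming a maximum.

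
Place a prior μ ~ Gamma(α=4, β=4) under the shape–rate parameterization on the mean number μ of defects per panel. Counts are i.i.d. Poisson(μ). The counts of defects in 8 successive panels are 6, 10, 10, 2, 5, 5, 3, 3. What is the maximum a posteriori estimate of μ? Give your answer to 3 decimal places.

μ̂_MAP = 3.917

Σxᵢ = 6+10+10+2+5+5+3+3 = 44, with n = 8.
Posterior ∝ μ^3e^(−4μ) · μ^44e^(−8μ) = μ^47e^(−12μ), i.e. Gamma(shape=48, rate=12).
The mode of a Gamma(a, b) with a ≥ 1 (shape–rate) is (a−1)/b = 47/12 ≈ 3.917.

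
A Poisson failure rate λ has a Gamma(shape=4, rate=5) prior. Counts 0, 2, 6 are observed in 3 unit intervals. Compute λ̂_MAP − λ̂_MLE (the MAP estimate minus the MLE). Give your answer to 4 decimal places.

MAP − MLE = -1.2917

Σxᵢ = 8. Posterior is Gamma(12, 8); MAP = (12−1)/8 = 11/8 ≈ 1.37500.
MLE = x̄ = 8/3 ≈ 2.66667.
Difference = 11/8 − 8/3 = -31/24 ≈ -1.2917.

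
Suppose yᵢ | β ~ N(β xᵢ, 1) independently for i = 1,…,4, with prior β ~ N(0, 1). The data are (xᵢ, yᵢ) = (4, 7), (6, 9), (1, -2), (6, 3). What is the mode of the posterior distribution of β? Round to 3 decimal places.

log p(β | y) = −Σ(yᵢ − βxᵢ)²/(2·1) − β²/(2·1) + const.
Setting the derivative to zero: Σxᵢ(yᵢ − βxᵢ)/1 − β/1 = 0, so β = Σxᵢyᵢ / (Σxᵢ² + σ²/τ²).
Σxᵢyᵢ = 4·7 + 6·9 + 1·(-2) + 6·3 = 98; Σxᵢ² = 89; σ²/τ² = 1.
β̂_MAP = 98 / (89 + 1) = 98/90 ≈ 1.089.

β̂_MAP = 1.089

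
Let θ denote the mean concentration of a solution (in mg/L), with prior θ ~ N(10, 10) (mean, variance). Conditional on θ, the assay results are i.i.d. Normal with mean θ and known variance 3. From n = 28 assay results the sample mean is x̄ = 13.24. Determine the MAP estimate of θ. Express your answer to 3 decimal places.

θ̂_MAP = 13.206

n = 28, x̄ = 13.24.
For a Normal prior and Normal likelihood with known variance, the posterior is Normal; its mode equals its mean, the precision-weighted average.
Prior precision 1/σ₀² = 1/10 = 0.1; data precision n/σ² = 28/3.
θ̂ = (0.1·10 + (28/3)·13.24) / (0.1 + 28/3) = (9343/75)/(283/30) = 18686/1415 ≈ 13.206.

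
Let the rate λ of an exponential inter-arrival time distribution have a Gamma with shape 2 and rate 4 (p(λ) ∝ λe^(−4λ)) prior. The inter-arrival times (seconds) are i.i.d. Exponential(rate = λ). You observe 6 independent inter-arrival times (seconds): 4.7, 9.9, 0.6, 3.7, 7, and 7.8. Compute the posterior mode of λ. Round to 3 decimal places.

λ̂_MAP = 0.186

The Exponential(rate=λ) likelihood is ∝ λ^n e^(−λΣtᵢ). Here n = 6 and Σtᵢ = 4.7 + 9.9 + 0.6 + 3.7 + 7 + 7.8 = 33.7.
Posterior ∝ λe^(−4λ) · λ^6e^(−33.7λ) = λ^7e^(−37.7λ), i.e. Gamma(8, 37.7).
Mode = (a−1)/b = 7/37.7 ≈ 0.186.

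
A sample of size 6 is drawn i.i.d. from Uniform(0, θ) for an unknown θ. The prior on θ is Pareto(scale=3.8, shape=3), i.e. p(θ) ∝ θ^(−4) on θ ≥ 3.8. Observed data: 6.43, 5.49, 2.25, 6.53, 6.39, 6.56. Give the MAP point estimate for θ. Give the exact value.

θ̂_MAP = 6.56

The Uniform(0, θ) likelihood is θ^(−n) for θ ≥ max(xᵢ), zero otherwise. Here max(xᵢ) = 6.56.
Posterior ∝ θ^(−4) · θ^(−6) = θ^(−10) on θ ≥ max(3.8, 6.56) = 6.56.
This density is strictly decreasing in θ, so the posterior mode lies at the lower boundary of the support.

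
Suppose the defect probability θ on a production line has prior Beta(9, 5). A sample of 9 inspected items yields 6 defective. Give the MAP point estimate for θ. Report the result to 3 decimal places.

Prior: Beta(9, 5).
Data: 6 successes in 9 trials. The binomial likelihood contributes θ^6(1−θ)^3, so the posterior is Beta(9+6, 5+3) = Beta(15, 8).
For Beta(a, b) with a, b > 1 the mode is (a−1)/(a+b−2) = 14/21 ≈ 0.667.

θ̂_MAP = 0.667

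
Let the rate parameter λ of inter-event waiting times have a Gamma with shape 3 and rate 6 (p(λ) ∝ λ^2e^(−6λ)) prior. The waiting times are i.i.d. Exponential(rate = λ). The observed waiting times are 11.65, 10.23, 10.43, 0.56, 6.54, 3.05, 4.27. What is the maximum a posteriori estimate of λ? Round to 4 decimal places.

λ̂_MAP = 0.1707

The Exponential(rate=λ) likelihood is ∝ λ^n e^(−λΣtᵢ). Here n = 7 and Σtᵢ = 11.65 + 10.23 + 10.43 + 0.56 + 6.54 + 3.05 + 4.27 = 46.73.
Posterior ∝ λ^2e^(−6λ) · λ^7e^(−46.73λ) = λ^9e^(−52.73λ), i.e. Gamma(10, 52.73).
Mode = (a−1)/b = 9/52.73 ≈ 0.1707.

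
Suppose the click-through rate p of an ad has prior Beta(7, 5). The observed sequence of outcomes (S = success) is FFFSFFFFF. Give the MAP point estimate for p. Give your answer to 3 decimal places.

p̂_MAP = 0.368

Prior: Beta(7, 5).
Data: 1 success in 9 trials (from the sequence). The binomial likelihood contributes p(1−p)^8, so the posterior is Beta(7+1, 5+8) = Beta(8, 13).
For Beta(a, b) with a, b > 1 the mode is (a−1)/(a+b−2) = 7/19 ≈ 0.368.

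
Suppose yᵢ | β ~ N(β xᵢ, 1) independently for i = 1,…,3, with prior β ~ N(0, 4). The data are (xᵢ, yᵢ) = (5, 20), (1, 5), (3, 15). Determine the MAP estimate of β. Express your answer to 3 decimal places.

log p(β | y) = −Σ(yᵢ − βxᵢ)²/(2·1) − β²/(2·4) + const.
Setting the derivative to zero: Σxᵢ(yᵢ − βxᵢ)/1 − β/4 = 0, so β = Σxᵢyᵢ / (Σxᵢ² + σ²/τ²).
Σxᵢyᵢ = 5·20 + 1·5 + 3·15 = 150; Σxᵢ² = 35; σ²/τ² = 0.25.
β̂_MAP = 150 / (35 + 0.25) = 150/35.25 ≈ 4.255.

β̂_MAP = 4.255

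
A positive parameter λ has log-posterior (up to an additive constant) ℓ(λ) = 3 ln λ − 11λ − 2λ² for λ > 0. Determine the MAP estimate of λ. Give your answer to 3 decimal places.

λ̂_MAP = 0.250

ℓ'(λ) = 3/λ − 11 − 4λ. Setting this to zero and multiplying by λ: 4λ² + 11λ − 3 = 0.
λ = (−11 + √(11² + 4·4·3)) / (2·4) = (−11 + √169) / 8 = (−11 + 13)/8 = 1/4.
ℓ''(λ) = −3/λ² − 4 < 0, confirming a maximum.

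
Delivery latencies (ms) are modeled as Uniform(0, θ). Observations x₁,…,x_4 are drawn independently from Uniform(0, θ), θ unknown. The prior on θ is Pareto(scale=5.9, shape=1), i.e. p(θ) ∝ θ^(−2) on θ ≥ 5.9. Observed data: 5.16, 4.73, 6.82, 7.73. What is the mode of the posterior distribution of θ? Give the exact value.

The Uniform(0, θ) likelihood is θ^(−n) for θ ≥ max(xᵢ), zero otherwise. Here max(xᵢ) = 7.73.
Posterior ∝ θ^(−2) · θ^(−4) = θ^(−6) on θ ≥ max(5.9, 7.73) = 7.73.
This density is strictly decreasing in θ, so the posterior mode lies at the lower boundary of the support.

θ̂_MAP = 7.73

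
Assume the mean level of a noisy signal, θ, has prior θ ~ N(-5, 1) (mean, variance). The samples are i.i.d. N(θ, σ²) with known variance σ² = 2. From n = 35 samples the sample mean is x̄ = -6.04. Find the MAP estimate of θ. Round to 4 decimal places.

n = 35, x̄ = -6.04.
For a Normal prior and Normal likelihood with known variance, the posterior is Normal; its mode equals its mean, the precision-weighted average.
Prior precision 1/σ₀² = 1/1 = 1; data precision n/σ² = 35/2 = 17.5.
θ̂ = (1·(-5) + 17.5·(-6.04)) / (1 + 17.5) = (-110.7)/18.5 = -1107/185 ≈ -5.9838.

θ̂_MAP = -5.9838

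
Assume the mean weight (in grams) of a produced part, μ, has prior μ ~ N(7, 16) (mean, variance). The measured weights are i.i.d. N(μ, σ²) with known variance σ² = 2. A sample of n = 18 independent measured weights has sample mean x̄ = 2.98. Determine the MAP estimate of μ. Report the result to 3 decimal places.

μ̂_MAP = 3.008

n = 18, x̄ = 2.98.
For a Normal prior and Normal likelihood with known variance, the posterior is Normal; its mode equals its mean, the precision-weighted average.
Prior precision 1/σ₀² = 1/16 = 0.0625; data precision n/σ² = 18/2 = 9.
μ̂ = (0.0625·7 + 9·2.98) / (0.0625 + 9) = 27.2575/9.0625 = 10903/3625 ≈ 3.008.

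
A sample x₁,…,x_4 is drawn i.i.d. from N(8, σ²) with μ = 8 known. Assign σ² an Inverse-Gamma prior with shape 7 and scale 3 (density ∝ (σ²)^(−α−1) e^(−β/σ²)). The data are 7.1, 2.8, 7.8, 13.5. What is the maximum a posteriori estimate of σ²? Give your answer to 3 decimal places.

Sum of squared deviations about the known mean: SS = (7.1−8)² + (2.8−8)² + (7.8−8)² + (13.5−8)² = 58.14.
The Normal likelihood contributes (σ²)^(−n/2) exp(−SS/(2σ²)), so the posterior is Inverse-Gamma(α + n/2, β + SS/2) = Inverse-Gamma(9, 32.07).
The mode of Inverse-Gamma(a, b) is b/(a+1) = 32.07/10 ≈ 3.207.

σ̂²_MAP = 3.207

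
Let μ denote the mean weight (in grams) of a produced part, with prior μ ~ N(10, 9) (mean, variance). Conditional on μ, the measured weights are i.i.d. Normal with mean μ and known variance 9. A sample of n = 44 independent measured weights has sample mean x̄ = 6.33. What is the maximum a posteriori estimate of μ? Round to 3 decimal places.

n = 44, x̄ = 6.33.
For a Normal prior and Normal likelihood with known variance, the posterior is Normal; its mode equals its mean, the precision-weighted average.
Prior precision 1/σ₀² = 1/9; data precision n/σ² = 44/9.
μ̂ = ((1/9)·10 + (44/9)·6.33) / (1/9 + 44/9) = (7213/225)/5 = 7213/1125 ≈ 6.412.

μ̂_MAP = 6.412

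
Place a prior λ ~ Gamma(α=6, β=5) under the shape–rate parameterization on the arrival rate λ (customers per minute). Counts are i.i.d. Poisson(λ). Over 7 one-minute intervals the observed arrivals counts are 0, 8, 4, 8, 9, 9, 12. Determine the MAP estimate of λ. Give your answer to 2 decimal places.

λ̂_MAP = 4.58

Σxᵢ = 0+8+4+8+9+9+12 = 50, with n = 7.
Posterior ∝ λ^5e^(−5λ) · λ^50e^(−7λ) = λ^55e^(−12λ), i.e. Gamma(shape=56, rate=12).
The mode of a Gamma(a, b) with a ≥ 1 (shape–rate) is (a−1)/b = 55/12 ≈ 4.58.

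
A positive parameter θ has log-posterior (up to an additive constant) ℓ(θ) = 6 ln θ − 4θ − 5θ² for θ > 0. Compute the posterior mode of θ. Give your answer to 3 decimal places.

θ̂_MAP = 0.600

ℓ'(θ) = 6/θ − 4 − 10θ. Setting this to zero and multiplying by θ: 10θ² + 4θ − 6 = 0.
θ = (−4 + √(4² + 4·10·6)) / (2·10) = (−4 + √256) / 20 = (−4 + 16)/20 = 3/5.
ℓ''(θ) = −6/θ² − 10 < 0, confirming a maximum.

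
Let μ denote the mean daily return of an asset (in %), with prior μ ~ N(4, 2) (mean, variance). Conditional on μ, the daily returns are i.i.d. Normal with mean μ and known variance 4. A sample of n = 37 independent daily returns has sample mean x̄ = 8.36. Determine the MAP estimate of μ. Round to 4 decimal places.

n = 37, x̄ = 8.36.
For a Normal prior and Normal likelihood with known variance, the posterior is Normal; its mode equals its mean, the precision-weighted average.
Prior precision 1/σ₀² = 1/2 = 0.5; data precision n/σ² = 37/4 = 9.25.
μ̂ = (0.5·4 + 9.25·8.36) / (0.5 + 9.25) = 79.33/9.75 = 7933/975 ≈ 8.1364.

μ̂_MAP = 8.1364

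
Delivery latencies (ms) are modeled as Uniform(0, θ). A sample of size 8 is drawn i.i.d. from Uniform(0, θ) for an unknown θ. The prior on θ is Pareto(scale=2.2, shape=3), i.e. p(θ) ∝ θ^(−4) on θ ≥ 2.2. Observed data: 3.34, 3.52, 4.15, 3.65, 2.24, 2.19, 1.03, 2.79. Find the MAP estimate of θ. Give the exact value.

θ̂_MAP = 4.15

The Uniform(0, θ) likelihood is θ^(−n) for θ ≥ max(xᵢ), zero otherwise. Here max(xᵢ) = 4.15.
Posterior ∝ θ^(−4) · θ^(−8) = θ^(−12) on θ ≥ max(2.2, 4.15) = 4.15.
This density is strictly decreasing in θ, so the posterior mode lies at the lower boundary of the support.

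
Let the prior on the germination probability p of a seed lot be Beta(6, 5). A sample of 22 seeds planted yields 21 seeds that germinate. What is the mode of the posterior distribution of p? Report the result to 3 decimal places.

Prior: Beta(6, 5).
Data: 21 successes in 22 trials. The binomial likelihood contributes p^21(1−p)^1, so the posterior is Beta(6+21, 5+1) = Beta(27, 6).
For Beta(a, b) with a, b > 1 the mode is (a−1)/(a+b−2) = 26/31 ≈ 0.839.

p̂_MAP = 0.839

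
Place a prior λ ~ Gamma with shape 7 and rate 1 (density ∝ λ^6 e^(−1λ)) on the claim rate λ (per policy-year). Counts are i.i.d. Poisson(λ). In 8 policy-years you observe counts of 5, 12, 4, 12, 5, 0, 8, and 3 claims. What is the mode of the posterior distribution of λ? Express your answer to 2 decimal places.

Σxᵢ = 5+12+4+12+5+0+8+3 = 49, with n = 8.
Posterior ∝ λ^6e^(−1λ) · λ^49e^(−8λ) = λ^55e^(−9λ), i.e. Gamma(shape=56, rate=9).
The mode of a Gamma(a, b) with a ≥ 1 (shape–rate) is (a−1)/b = 55/9 ≈ 6.11.

λ̂_MAP = 6.11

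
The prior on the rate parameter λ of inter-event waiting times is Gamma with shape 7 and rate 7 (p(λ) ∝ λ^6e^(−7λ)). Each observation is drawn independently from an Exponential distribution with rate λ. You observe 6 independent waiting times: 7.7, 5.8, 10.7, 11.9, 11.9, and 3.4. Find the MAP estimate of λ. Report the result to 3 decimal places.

The Exponential(rate=λ) likelihood is ∝ λ^n e^(−λΣtᵢ). Here n = 6 and Σtᵢ = 7.7 + 5.8 + 10.7 + 11.9 + 11.9 + 3.4 = 51.4.
Posterior ∝ λ^6e^(−7λ) · λ^6e^(−51.4λ) = λ^12e^(−58.4λ), i.e. Gamma(13, 58.4).
Mode = (a−1)/b = 12/58.4 ≈ 0.205.

λ̂_MAP = 0.205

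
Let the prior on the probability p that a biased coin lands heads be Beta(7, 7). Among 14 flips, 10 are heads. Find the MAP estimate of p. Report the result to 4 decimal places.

Prior: Beta(7, 7).
Data: 10 successes in 14 trials. The binomial likelihood contributes p^10(1−p)^4, so the posterior is Beta(7+10, 7+4) = Beta(17, 11).
For Beta(a, b) with a, b > 1 the mode is (a−1)/(a+b−2) = 16/26 ≈ 0.6154.

p̂_MAP = 0.6154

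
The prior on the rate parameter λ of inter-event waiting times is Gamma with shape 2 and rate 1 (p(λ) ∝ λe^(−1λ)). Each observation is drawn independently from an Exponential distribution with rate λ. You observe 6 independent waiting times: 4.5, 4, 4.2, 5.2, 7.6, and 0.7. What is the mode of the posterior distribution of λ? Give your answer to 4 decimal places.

The Exponential(rate=λ) likelihood is ∝ λ^n e^(−λΣtᵢ). Here n = 6 and Σtᵢ = 4.5 + 4 + 4.2 + 5.2 + 7.6 + 0.7 = 26.2.
Posterior ∝ λe^(−1λ) · λ^6e^(−26.2λ) = λ^7e^(−27.2λ), i.e. Gamma(8, 27.2).
Mode = (a−1)/b = 7/27.2 ≈ 0.2574.

λ̂_MAP = 0.2574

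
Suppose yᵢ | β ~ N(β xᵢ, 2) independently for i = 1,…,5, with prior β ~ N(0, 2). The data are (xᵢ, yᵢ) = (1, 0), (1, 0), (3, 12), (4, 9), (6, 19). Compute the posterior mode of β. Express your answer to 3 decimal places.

β̂_MAP = 2.906

log p(β | y) = −Σ(yᵢ − βxᵢ)²/(2·2) − β²/(2·2) + const.
Setting the derivative to zero: Σxᵢ(yᵢ − βxᵢ)/2 − β/2 = 0, so β = Σxᵢyᵢ / (Σxᵢ² + σ²/τ²).
Σxᵢyᵢ = 1·0 + 1·0 + 3·12 + 4·9 + 6·19 = 186; Σxᵢ² = 63; σ²/τ² = 1.
β̂_MAP = 186 / (63 + 1) = 186/64 ≈ 2.906.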